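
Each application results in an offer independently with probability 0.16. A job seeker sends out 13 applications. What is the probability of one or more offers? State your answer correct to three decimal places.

0.896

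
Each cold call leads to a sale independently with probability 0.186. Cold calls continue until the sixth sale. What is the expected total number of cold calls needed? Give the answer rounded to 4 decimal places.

32.2581

Y = total cold calls until the sixth success; negative binomial with r=6, p=0.186.
E[Y] = r / p = 6 / 0.186 = 32.258065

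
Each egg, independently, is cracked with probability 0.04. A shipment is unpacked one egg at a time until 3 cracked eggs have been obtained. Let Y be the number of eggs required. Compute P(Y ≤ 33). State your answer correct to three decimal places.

0.144

Finishing within 33 eggs ⇔ at least 3 successes in the first 33. With X ~ Binomial(33, 0.04), P(Y ≤ 33) = 1 − P(X ≤ 2).
  k=0: C(33,0)·0.04^0·0.96^33 = 0.25999
  k=1: C(33,1)·0.04^1·0.96^32 = 0.35748
  k=2: C(33,2)·0.04^2·0.96^31 = 0.23832
1 − 0.85579 = 0.14421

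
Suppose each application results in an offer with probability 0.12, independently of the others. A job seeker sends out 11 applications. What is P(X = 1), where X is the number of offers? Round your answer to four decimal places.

X ~ Binomial(n=11, p=0.12).
P(X=1) = C(11,1) · p^1 · (1−p)^10
= 11 · 0.12 · 0.2785 = 0.367621

0.3676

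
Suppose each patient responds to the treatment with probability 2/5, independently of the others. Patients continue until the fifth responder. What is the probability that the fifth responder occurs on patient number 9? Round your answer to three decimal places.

Y = trial on which the fifth success occurs; negative binomial, r=5, p=0.40.
P(Y=9) = C(8,4) · p^5 · (1−p)^4
= 70 · 0.01024 · 0.1296 = 0.09290

0.093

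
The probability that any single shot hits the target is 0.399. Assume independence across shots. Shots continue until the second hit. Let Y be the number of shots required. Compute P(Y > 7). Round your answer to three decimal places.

Needing more than 7 shots ⇔ fewer than 2 successes in the first 7. With X ~ Binomial(7, 0.399), P(Y > 7) = P(X ≤ 1).
  k=0: C(7,0)·0.399^0·0.601^7 = 0.02832
  k=1: C(7,1)·0.399^1·0.601^6 = 0.13162
P(X ≤ 1) = 0.15994

0.160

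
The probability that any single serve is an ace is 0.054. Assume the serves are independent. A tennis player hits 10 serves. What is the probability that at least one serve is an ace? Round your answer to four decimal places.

0.4260

P(at least one) = 1 − P(none) = 1 − (1 − 0.054)^10
= 1 − 0.573999 = 0.426001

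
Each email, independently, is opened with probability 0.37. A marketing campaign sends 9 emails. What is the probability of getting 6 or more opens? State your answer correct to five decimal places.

0.06958

X ~ Binomial(9, 0.37); P(X ≥ 6) = Σ C(9,k) p^k (1−p)^(9−k) over k:
  k=6: C(9,6)·0.37^6·0.63^3 = 0.0538904
  k=7: C(9,7)·0.37^7·0.63^2 = 0.0135642
  k=8: C(9,8)·0.37^8·0.63^1 = 0.0019916
  k=9: C(9,9)·0.37^9·0.63^0 = 0.0001300
Total = 0.0695762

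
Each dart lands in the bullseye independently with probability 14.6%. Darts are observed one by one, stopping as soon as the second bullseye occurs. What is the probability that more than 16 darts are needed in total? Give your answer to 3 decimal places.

0.299

Needing more than 16 darts ⇔ fewer than 2 successes in the first 16. With X ~ Binomial(16, 0.146), P(Y > 16) = P(X ≤ 1).
  k=0: C(16,0)·0.146^0·0.854^16 = 0.08004
  k=1: C(16,1)·0.146^1·0.854^15 = 0.21895
P(X ≤ 1) = 0.29899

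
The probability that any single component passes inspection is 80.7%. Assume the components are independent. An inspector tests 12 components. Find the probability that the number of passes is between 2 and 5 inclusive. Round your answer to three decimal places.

0.003

X ~ Binomial(12, 0.807); P(2 ≤ X ≤ 5) = Σ C(12,k) p^k (1−p)^(12−k) over k:
  k=2: C(12,2)·0.807^2·0.193^10 = 0.00000
  k=3: C(12,3)·0.807^3·0.193^9 = 0.00004
  k=4: C(12,4)·0.807^4·0.193^8 = 0.00040
  k=5: C(12,5)·0.807^5·0.193^7 = 0.00270
Total = 0.00315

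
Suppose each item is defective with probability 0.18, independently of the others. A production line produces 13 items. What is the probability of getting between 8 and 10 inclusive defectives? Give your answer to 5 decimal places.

X ~ Binomial(13, 0.18); P(8 ≤ X ≤ 10) = Σ C(13,k) p^k (1−p)^(13−k) over k:
  k=8: C(13,8)·0.18^8·0.82^5 = 0.0005258
  k=9: C(13,9)·0.18^9·0.82^4 = 0.0000641
  k=10: C(13,10)·0.18^10·0.82^3 = 0.0000056
Total = 0.0005956

0.00060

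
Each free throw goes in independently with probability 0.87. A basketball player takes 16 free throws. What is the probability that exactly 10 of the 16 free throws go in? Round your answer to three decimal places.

0.010

X ~ Binomial(n=16, p=0.87).
P(X=10) = C(16,10) · p^10 · (1−p)^6
= 8008 · 0.24842 · 4.8268e-06 = 0.00960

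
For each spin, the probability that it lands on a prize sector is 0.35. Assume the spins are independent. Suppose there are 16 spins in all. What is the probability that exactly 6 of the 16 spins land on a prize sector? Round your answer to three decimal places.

0.198

X ~ Binomial(n=16, p=0.35).
P(X=6) = C(16,6) · p^6 · (1−p)^10
= 8008 · 0.0018383 · 0.013463 = 0.19818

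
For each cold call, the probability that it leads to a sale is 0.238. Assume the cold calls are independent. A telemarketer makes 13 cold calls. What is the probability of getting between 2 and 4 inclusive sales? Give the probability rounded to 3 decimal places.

X ~ Binomial(13, 0.238); P(2 ≤ X ≤ 4) = Σ C(13,k) p^k (1−p)^(13−k) over k:
  k=2: C(13,2)·0.238^2·0.762^11 = 0.22220
  k=3: C(13,3)·0.238^3·0.762^10 = 0.25448
  k=4: C(13,4)·0.238^4·0.762^9 = 0.19870
Total = 0.67539

0.675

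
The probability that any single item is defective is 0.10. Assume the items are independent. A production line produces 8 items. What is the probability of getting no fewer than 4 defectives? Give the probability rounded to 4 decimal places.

X ~ Binomial(8, 0.10); P(X ≥ 4) = Σ C(8,k) p^k (1−p)^(8−k) over k:
  k=4: C(8,4)·0.10^4·0.90^4 = 0.004593
  k=5: C(8,5)·0.10^5·0.90^3 = 0.000408
  k=6: C(8,6)·0.10^6·0.90^2 = 0.000023
  k=7: C(8,7)·0.10^7·0.90^1 = 0.000001
  k=8: C(8,8)·0.10^8·0.90^0 = 0.000000
Total = 0.005024

0.0050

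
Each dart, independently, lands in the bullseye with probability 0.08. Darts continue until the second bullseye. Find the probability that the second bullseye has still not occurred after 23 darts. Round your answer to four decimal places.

Needing more than 23 darts ⇔ fewer than 2 successes in the first 23. With X ~ Binomial(23, 0.08), P(Y > 23) = P(X ≤ 1).
  k=0: C(23,0)·0.08^0·0.92^23 = 0.146933
  k=1: C(23,1)·0.08^1·0.92^22 = 0.293866
P(X ≤ 1) = 0.440800

0.4408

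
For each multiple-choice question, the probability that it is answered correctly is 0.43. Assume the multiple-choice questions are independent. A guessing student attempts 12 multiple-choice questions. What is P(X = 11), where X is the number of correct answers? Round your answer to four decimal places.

0.0006

X ~ Binomial(n=12, p=0.43).
P(X=11) = C(12,11) · p^11 · (1−p)^1
= 12 · 9.2929e-05 · 0.57 = 0.000636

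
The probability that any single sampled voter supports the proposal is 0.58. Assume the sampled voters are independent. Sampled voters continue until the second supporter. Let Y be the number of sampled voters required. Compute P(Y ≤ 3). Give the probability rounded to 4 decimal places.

0.6190

Finishing within 3 sampled voters ⇔ at least 2 successes in the first 3. With X ~ Binomial(3, 0.58), P(Y ≤ 3) = 1 − P(X ≤ 1).
  k=0: C(3,0)·0.58^0·0.42^3 = 0.074088
  k=1: C(3,1)·0.58^1·0.42^2 = 0.306936
1 − 0.381024 = 0.618976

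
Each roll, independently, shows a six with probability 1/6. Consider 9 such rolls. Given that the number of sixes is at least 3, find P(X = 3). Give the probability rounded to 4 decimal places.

0.7306

X ~ Binomial(9, 0.166667). Want P(X=3 | X≥3) = P(X=3) / P(X≥3).
P(X=3) = C(9,3)·0.166667^3·0.833333^6 = 0.130238
P(X≥3) = 1 − 0.193807 − 0.348852 − 0.279082 = 0.178260
Ratio = 0.130238 / 0.178260 = 0.730609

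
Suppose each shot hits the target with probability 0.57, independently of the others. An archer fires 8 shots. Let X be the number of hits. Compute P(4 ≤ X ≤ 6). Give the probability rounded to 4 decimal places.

X ~ Binomial(8, 0.57); P(4 ≤ X ≤ 6) = Σ C(8,k) p^k (1−p)^(8−k) over k:
  k=4: C(8,4)·0.57^4·0.43^4 = 0.252622
  k=5: C(8,5)·0.57^5·0.43^3 = 0.267897
  k=6: C(8,6)·0.57^6·0.43^2 = 0.177560
Total = 0.698079

0.6981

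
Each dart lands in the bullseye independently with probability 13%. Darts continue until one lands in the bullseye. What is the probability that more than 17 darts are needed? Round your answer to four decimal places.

Y = number of darts to the first success; geometric, p = 0.13.
P(Y > 17) = P(first 17 all fail) = (1−p)^17 = 0.093719

0.0937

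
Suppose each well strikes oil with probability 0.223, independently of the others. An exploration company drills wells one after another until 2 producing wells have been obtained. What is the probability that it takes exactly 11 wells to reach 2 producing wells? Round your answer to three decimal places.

Y = trial on which the second success occurs; negative binomial, r=2, p=0.223.
P(Y=11) = C(10,1) · p^2 · (1−p)^9
= 10 · 0.049729 · 0.10323 = 0.05133

0.051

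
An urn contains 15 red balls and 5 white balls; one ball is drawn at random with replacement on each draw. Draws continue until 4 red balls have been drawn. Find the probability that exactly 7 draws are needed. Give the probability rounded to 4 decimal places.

0.0989

Y = trial on which the fourth success occurs; negative binomial, r=4, p=0.75.
P(Y=7) = C(6,3) · p^4 · (1−p)^3
= 20 · 0.31641 · 0.015625 = 0.098877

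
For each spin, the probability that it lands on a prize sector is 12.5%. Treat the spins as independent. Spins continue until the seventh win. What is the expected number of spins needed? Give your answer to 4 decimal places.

56.0000

Y = total spins until the seventh success; negative binomial with r=7, p=0.125.
E[Y] = r / p = 7 / 0.125 = 56.000000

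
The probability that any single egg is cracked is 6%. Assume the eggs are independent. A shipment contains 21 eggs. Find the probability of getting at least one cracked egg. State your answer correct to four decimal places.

0.7273

P(at least one) = 1 − P(none) = 1 − (1 − 0.06)^21
= 1 − 0.272700 = 0.727300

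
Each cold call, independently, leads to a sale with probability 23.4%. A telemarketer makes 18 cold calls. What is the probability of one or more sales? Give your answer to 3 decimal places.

P(at least one) = 1 − P(none) = 1 − (1 − 0.234)^18
= 1 − 0.00824 = 0.99176

0.992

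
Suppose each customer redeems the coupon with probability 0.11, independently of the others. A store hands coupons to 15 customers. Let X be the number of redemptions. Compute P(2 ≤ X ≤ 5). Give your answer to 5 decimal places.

0.49940

X ~ Binomial(15, 0.11); P(2 ≤ X ≤ 5) = Σ C(15,k) p^k (1−p)^(15−k) over k:
  k=2: C(15,2)·0.11^2·0.89^13 = 0.2792832
  k=3: C(15,3)·0.11^3·0.89^12 = 0.1495786
  k=4: C(15,4)·0.11^4·0.89^11 = 0.0554617
  k=5: C(15,5)·0.11^5·0.89^10 = 0.0150806
Total = 0.4994041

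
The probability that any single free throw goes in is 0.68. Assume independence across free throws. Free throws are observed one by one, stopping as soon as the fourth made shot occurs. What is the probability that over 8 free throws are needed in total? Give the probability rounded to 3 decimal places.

Needing more than 8 free throws ⇔ fewer than 4 successes in the first 8. With X ~ Binomial(8, 0.68), P(Y > 8) = P(X ≤ 3).
  k=0: C(8,0)·0.68^0·0.32^8 = 0.00011
  k=1: C(8,1)·0.68^1·0.32^7 = 0.00187
  k=2: C(8,2)·0.68^2·0.32^6 = 0.01390
  k=3: C(8,3)·0.68^3·0.32^5 = 0.05908
P(X ≤ 3) = 0.07496

0.075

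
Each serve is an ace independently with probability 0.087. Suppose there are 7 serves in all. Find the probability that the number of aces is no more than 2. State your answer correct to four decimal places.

X ~ Binomial(7, 0.087); P(X ≤ 2) = Σ C(7,k) p^k (1−p)^(7−k) over k:
  k=0: C(7,0)·0.087^0·0.913^7 = 0.528805
  k=1: C(7,1)·0.087^1·0.913^6 = 0.352730
  k=2: C(7,2)·0.087^2·0.913^5 = 0.100835
Total = 0.982370

0.9824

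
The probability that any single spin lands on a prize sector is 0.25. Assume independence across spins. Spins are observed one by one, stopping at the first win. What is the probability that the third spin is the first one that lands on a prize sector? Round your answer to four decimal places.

0.1406

Geometric (trials to first success), p = 0.25.
P(Y = 3) = (1−p)^2 · p = 0.5625 · 0.25 = 0.140625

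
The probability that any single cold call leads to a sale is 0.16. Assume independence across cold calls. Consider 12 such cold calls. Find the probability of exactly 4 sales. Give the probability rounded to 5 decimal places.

0.08041

X ~ Binomial(n=12, p=0.16).
P(X=4) = C(12,4) · p^4 · (1−p)^8
= 495 · 0.00065536 · 0.24788 = 0.0804117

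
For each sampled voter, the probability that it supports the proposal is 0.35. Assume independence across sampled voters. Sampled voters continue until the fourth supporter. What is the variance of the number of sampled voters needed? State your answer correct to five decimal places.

Y = total sampled voters until the fourth success; negative binomial with r=4, p=0.35.
Var(Y) = r(1−p)/p² = 4·0.65 / 0.35² = 21.2244898

21.22449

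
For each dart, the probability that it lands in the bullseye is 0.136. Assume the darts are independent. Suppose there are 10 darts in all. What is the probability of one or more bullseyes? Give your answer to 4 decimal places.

0.7682

P(at least one) = 1 − P(none) = 1 − (1 − 0.136)^10
= 1 − 0.231813 = 0.768187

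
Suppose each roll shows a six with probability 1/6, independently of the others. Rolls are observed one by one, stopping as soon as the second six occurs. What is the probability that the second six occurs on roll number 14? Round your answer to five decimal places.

Y = trial on which the second success occurs; negative binomial, r=2, p=0.166667.
P(Y=14) = C(13,1) · p^2 · (1−p)^12
= 13 · 0.027778 · 0.11216 = 0.0405010

0.04050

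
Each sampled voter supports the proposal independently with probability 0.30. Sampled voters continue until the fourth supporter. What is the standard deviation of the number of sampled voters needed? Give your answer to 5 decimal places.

5.57773

Y = total sampled voters until the fourth success; negative binomial with r=4, p=0.30.
SD(Y) = √[r(1−p)/p²] = √(31.1111111) = 5.5777335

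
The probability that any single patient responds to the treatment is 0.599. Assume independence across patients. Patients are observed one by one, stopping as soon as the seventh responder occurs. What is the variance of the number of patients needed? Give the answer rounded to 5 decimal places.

Y = total patients until the seventh success; negative binomial with r=7, p=0.599.
Var(Y) = r(1−p)/p² = 7·0.401 / 0.599² = 7.8232781

7.82328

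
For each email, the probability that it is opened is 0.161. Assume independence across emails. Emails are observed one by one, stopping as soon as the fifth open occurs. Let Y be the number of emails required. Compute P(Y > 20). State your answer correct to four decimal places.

Needing more than 20 emails ⇔ fewer than 5 successes in the first 20. With X ~ Binomial(20, 0.161), P(Y > 20) = P(X ≤ 4).
  k=0: C(20,0)·0.161^0·0.839^20 = 0.029870
  k=1: C(20,1)·0.161^1·0.839^19 = 0.114639
  k=2: C(20,2)·0.161^2·0.839^18 = 0.208988
  k=3: C(20,3)·0.161^3·0.839^17 = 0.240622
  k=4: C(20,4)·0.161^4·0.839^16 = 0.196241
P(X ≤ 4) = 0.790360

0.7904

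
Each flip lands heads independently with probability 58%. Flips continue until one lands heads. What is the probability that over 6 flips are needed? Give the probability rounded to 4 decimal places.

0.0055

Y = number of flips to the first success; geometric, p = 0.58.
P(Y > 6) = P(first 6 all fail) = (1−p)^6 = 0.005489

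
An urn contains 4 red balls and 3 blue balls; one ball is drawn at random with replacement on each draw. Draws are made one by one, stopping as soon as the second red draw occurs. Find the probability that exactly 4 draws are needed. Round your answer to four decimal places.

0.1799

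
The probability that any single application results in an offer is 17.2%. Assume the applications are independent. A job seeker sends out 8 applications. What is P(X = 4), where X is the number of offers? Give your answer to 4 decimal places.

0.0288

X ~ Binomial(n=8, p=0.172).
P(X=4) = C(8,4) · p^4 · (1−p)^4
= 70 · 0.00087521 · 0.47003 = 0.028796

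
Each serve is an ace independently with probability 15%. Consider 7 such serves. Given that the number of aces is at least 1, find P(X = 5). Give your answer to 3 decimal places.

0.002

X ~ Binomial(7, 0.15). Want P(X=5 | X≥1) = P(X=5) / P(X≥1).
P(X=5) = C(7,5)·0.15^5·0.85^2 = 0.00115
P(X≥1) = 1 − 0.32058 = 0.67942
Ratio = 0.00115 / 0.67942 = 0.00170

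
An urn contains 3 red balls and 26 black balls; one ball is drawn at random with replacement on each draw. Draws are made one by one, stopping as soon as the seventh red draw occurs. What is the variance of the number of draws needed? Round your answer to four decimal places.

586.4444

Y = total draws until the seventh success; negative binomial with r=7, p=0.103448.
Var(Y) = r(1−p)/p² = 7·0.896552 / 0.103448² = 586.444444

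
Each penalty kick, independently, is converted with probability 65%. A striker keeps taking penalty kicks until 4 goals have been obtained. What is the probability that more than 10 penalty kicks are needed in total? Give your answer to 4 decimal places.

0.0260

Needing more than 10 penalty kicks ⇔ fewer than 4 successes in the first 10. With X ~ Binomial(10, 0.65), P(Y > 10) = P(X ≤ 3).
  k=0: C(10,0)·0.65^0·0.35^10 = 0.000028
  k=1: C(10,1)·0.65^1·0.35^9 = 0.000512
  k=2: C(10,2)·0.65^2·0.35^8 = 0.004281
  k=3: C(10,3)·0.65^3·0.35^7 = 0.021203
P(X ≤ 3) = 0.026024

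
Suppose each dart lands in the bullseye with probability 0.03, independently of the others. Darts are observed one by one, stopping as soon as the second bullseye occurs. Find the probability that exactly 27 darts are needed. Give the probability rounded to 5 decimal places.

0.01093

Y = trial on which the second success occurs; negative binomial, r=2, p=0.03.
P(Y=27) = C(26,1) · p^2 · (1−p)^25
= 26 · 0.0009 · 0.46697 = 0.0109272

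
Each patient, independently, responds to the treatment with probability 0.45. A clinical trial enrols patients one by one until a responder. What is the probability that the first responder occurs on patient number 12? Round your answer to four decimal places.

0.0006

Geometric (trials to first success), p = 0.45.
P(Y = 12) = (1−p)^11 · p = 0.0013931 · 0.45 = 0.000627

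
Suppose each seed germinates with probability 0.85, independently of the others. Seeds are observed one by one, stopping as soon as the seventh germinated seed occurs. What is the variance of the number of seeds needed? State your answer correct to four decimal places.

Y = total seeds until the seventh success; negative binomial with r=7, p=0.85.
Var(Y) = r(1−p)/p² = 7·0.15 / 0.85² = 1.453287

1.4533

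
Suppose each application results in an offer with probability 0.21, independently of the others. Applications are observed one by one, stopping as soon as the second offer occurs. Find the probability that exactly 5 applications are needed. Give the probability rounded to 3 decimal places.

0.087

Y = trial on which the second success occurs; negative binomial, r=2, p=0.21.
P(Y=5) = C(4,1) · p^2 · (1−p)^3
= 4 · 0.0441 · 0.49304 = 0.08697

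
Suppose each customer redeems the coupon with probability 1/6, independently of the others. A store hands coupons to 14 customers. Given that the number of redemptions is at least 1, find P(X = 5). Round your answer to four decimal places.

0.0541

X ~ Binomial(14, 0.166667). Want P(X=5 | X≥1) = P(X=5) / P(X≥1).
P(X=5) = C(14,5)·0.166667^5·0.833333^9 = 0.049897
P(X≥1) = 1 − 0.077887 = 0.922113
Ratio = 0.049897 / 0.922113 = 0.054112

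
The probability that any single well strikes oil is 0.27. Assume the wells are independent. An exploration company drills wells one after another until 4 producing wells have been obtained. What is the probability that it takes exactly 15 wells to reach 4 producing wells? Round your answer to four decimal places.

0.0607

Y = trial on which the fourth success occurs; negative binomial, r=4, p=0.27.
P(Y=15) = C(14,3) · p^4 · (1−p)^11
= 364 · 0.0053144 · 0.031373 = 0.060689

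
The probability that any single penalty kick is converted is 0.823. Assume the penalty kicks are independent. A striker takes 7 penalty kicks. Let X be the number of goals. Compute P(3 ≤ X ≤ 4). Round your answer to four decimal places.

X ~ Binomial(7, 0.823); P(3 ≤ X ≤ 4) = Σ C(7,k) p^k (1−p)^(7−k) over k:
  k=3: C(7,3)·0.823^3·0.177^4 = 0.019150
  k=4: C(7,4)·0.823^4·0.177^3 = 0.089040
Total = 0.108190

0.1082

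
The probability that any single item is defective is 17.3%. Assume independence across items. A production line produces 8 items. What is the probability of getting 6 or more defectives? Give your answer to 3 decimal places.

0.001

X ~ Binomial(8, 0.173); P(X ≥ 6) = Σ C(8,k) p^k (1−p)^(8−k) over k:
  k=6: C(8,6)·0.173^6·0.827^2 = 0.00051
  k=7: C(8,7)·0.173^7·0.827^1 = 0.00003
  k=8: C(8,8)·0.173^8·0.827^0 = 0.00000
Total = 0.00054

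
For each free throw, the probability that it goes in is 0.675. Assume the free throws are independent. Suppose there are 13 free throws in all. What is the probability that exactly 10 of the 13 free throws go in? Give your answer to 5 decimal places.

0.19278

X ~ Binomial(n=13, p=0.675).
P(X=10) = C(13,10) · p^10 · (1−p)^3
= 286 · 0.019635 · 0.034328 = 0.1927764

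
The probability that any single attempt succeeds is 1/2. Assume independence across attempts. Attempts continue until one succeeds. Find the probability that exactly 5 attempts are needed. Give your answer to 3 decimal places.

0.031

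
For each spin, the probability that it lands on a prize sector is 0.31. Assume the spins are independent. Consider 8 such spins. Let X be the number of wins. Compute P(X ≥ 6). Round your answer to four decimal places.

X ~ Binomial(8, 0.31); P(X ≥ 6) = Σ C(8,k) p^k (1−p)^(8−k) over k:
  k=6: C(8,6)·0.31^6·0.69^2 = 0.011831
  k=7: C(8,7)·0.31^7·0.69^1 = 0.001519
  k=8: C(8,8)·0.31^8·0.69^0 = 0.000085
Total = 0.013435

0.0134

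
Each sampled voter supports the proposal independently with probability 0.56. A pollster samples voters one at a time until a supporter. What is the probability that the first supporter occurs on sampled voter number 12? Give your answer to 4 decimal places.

0.0001

Geometric (trials to first success), p = 0.56.
P(Y = 12) = (1−p)^11 · p = 0.00011967 · 0.56 = 0.000067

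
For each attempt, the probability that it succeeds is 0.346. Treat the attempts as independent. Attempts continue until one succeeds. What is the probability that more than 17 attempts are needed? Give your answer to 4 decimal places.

Y = number of attempts to the first success; geometric, p = 0.346.
P(Y > 17) = P(first 17 all fail) = (1−p)^17 = 0.000733

0.0007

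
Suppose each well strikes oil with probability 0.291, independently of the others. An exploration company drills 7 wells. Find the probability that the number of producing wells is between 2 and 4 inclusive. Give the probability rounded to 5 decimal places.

X ~ Binomial(7, 0.291); P(2 ≤ X ≤ 4) = Σ C(7,k) p^k (1−p)^(7−k) over k:
  k=2: C(7,2)·0.291^2·0.709^5 = 0.3185932
  k=3: C(7,3)·0.291^3·0.709^4 = 0.2179375
  k=4: C(7,4)·0.291^4·0.709^3 = 0.0894497
Total = 0.6259803

0.62598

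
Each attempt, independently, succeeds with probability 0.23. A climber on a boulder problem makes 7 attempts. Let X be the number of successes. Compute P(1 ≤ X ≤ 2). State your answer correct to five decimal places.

X ~ Binomial(7, 0.23); P(1 ≤ X ≤ 2) = Σ C(7,k) p^k (1−p)^(7−k) over k:
  k=1: C(7,1)·0.23^1·0.77^6 = 0.3355600
  k=2: C(7,2)·0.23^2·0.77^5 = 0.3006967
Total = 0.6362567

0.63626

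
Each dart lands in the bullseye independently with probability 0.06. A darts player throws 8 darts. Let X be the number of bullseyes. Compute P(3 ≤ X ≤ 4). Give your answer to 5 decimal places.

X ~ Binomial(8, 0.06); P(3 ≤ X ≤ 4) = Σ C(8,k) p^k (1−p)^(8−k) over k:
  k=3: C(8,3)·0.06^3·0.94^5 = 0.0088773
  k=4: C(8,4)·0.06^4·0.94^4 = 0.0007083
Total = 0.0095856

0.00959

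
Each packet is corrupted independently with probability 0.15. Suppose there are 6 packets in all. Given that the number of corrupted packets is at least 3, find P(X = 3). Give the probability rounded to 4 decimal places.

0.8757

X ~ Binomial(6, 0.15). Want P(X=3 | X≥3) = P(X=3) / P(X≥3).
P(X=3) = C(6,3)·0.15^3·0.85^3 = 0.041453
P(X≥3) = 1 − 0.377150 − 0.399335 − 0.176177 = 0.047339
Ratio = 0.041453 / 0.047339 = 0.875680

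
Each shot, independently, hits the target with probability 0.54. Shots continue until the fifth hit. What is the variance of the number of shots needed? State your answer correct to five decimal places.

7.88752

Y = total shots until the fifth success; negative binomial with r=5, p=0.54.
Var(Y) = r(1−p)/p² = 5·0.46 / 0.54² = 7.8875171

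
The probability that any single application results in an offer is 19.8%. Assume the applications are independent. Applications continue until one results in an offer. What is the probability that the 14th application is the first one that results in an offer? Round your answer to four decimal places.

Geometric (trials to first success), p = 0.198.
P(Y = 14) = (1−p)^13 · p = 0.056789 · 0.198 = 0.011244

0.0112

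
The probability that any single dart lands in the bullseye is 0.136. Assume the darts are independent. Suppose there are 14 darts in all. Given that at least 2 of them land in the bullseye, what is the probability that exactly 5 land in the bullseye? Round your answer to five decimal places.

X ~ Binomial(14, 0.136). Want P(X=5 | X≥2) = P(X=5) / P(X≥2).
P(X=5) = C(14,5)·0.136^5·0.864^9 = 0.0249909
P(X≥2) = 1 − 0.1291791 − 0.2846726 = 0.5861483
Ratio = 0.0249909 / 0.5861483 = 0.0426358

0.04264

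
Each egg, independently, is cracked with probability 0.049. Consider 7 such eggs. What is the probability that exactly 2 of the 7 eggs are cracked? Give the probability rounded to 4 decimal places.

X ~ Binomial(n=7, p=0.049).
P(X=2) = C(7,2) · p^2 · (1−p)^5
= 21 · 0.002401 · 0.77786 = 0.039221

0.0392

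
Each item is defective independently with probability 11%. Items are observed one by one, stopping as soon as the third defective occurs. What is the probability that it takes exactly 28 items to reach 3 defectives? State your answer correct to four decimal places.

0.0254

Y = trial on which the third success occurs; negative binomial, r=3, p=0.11.
P(Y=28) = C(27,2) · p^3 · (1−p)^25
= 351 · 0.001331 · 0.054294 = 0.025365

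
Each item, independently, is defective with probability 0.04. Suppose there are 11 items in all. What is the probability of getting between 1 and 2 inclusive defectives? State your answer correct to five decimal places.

0.35347

X ~ Binomial(11, 0.04); P(1 ≤ X ≤ 2) = Σ C(11,k) p^k (1−p)^(11−k) over k:
  k=1: C(11,1)·0.04^1·0.96^10 = 0.2925264
  k=2: C(11,2)·0.04^2·0.96^9 = 0.0609430
Total = 0.3534694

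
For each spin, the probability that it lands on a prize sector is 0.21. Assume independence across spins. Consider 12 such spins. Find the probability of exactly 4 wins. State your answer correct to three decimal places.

0.146

X ~ Binomial(n=12, p=0.21).
P(X=4) = C(12,4) · p^4 · (1−p)^8
= 495 · 0.0019448 · 0.15171 = 0.14605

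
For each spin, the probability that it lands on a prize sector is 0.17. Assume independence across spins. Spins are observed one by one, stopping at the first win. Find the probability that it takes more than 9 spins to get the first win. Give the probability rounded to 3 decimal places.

0.187

Y = number of spins to the first success; geometric, p = 0.17.
P(Y > 9) = P(first 9 all fail) = (1−p)^9 = 0.18694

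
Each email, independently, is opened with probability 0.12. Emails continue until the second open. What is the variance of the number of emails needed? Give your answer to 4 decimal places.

Y = total emails until the second success; negative binomial with r=2, p=0.12.
Var(Y) = r(1−p)/p² = 2·0.88 / 0.12² = 122.222222

122.2222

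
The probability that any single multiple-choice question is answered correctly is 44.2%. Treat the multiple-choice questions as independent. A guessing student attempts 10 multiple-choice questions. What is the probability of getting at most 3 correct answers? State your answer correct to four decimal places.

0.2833

X ~ Binomial(10, 0.442); P(X ≤ 3) = Σ C(10,k) p^k (1−p)^(10−k) over k:
  k=0: C(10,0)·0.442^0·0.558^10 = 0.002926
  k=1: C(10,1)·0.442^1·0.558^9 = 0.023181
  k=2: C(10,2)·0.442^2·0.558^8 = 0.082629
  k=3: C(10,3)·0.442^3·0.558^7 = 0.174537
Total = 0.283273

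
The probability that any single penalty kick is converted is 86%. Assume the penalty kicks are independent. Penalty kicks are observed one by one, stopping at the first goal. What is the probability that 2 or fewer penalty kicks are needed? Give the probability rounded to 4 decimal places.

Y = number of penalty kicks to the first success; geometric, p = 0.86.
P(Y ≤ 2) = 1 − (1−p)^2 = 1 − 0.019600 = 0.980400

0.9804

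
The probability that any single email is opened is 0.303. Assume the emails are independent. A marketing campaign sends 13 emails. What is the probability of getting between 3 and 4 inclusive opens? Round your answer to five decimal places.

X ~ Binomial(13, 0.303); P(3 ≤ X ≤ 4) = Σ C(13,k) p^k (1−p)^(13−k) over k:
  k=3: C(13,3)·0.303^3·0.697^10 = 0.2152889
  k=4: C(13,4)·0.303^4·0.697^9 = 0.2339761
Total = 0.4492651

0.44927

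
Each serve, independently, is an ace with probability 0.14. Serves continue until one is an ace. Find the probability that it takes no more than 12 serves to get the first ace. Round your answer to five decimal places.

0.83633

Y = number of serves to the first success; geometric, p = 0.14.
P(Y ≤ 12) = 1 − (1−p)^12 = 1 − 0.1636746 = 0.8363254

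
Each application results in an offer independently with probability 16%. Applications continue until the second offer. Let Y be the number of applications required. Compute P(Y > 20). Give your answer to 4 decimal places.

Needing more than 20 applications ⇔ fewer than 2 successes in the first 20. With X ~ Binomial(20, 0.16), P(Y > 20) = P(X ≤ 1).
  k=0: C(20,0)·0.16^0·0.84^20 = 0.030590
  k=1: C(20,1)·0.16^1·0.84^19 = 0.116535
P(X ≤ 1) = 0.147125

0.1471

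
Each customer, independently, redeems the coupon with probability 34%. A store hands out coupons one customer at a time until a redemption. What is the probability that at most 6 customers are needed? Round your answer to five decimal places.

0.91735

Y = number of customers to the first success; geometric, p = 0.34.
P(Y ≤ 6) = 1 − (1−p)^6 = 1 − 0.0826540 = 0.9173460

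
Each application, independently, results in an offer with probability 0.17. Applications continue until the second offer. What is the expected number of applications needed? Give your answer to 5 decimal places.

Y = total applications until the second success; negative binomial with r=2, p=0.17.
E[Y] = r / p = 2 / 0.17 = 11.7647059

11.76471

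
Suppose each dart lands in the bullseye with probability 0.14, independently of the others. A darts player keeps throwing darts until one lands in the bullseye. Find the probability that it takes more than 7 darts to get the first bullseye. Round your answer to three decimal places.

0.348

Y = number of darts to the first success; geometric, p = 0.14.
P(Y > 7) = P(first 7 all fail) = (1−p)^7 = 0.34793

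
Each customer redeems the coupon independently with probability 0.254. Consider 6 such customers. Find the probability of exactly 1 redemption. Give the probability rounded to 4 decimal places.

0.3521

X ~ Binomial(n=6, p=0.254).
P(X=1) = C(6,1) · p^1 · (1−p)^5
= 6 · 0.254 · 0.23104 = 0.352111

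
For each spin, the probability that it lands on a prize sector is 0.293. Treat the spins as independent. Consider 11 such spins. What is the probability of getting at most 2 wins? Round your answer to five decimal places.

0.33102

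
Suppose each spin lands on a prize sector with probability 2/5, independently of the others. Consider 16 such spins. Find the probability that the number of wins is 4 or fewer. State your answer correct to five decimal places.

0.16657

X ~ Binomial(16, 0.40); P(X ≤ 4) = Σ C(16,k) p^k (1−p)^(16−k) over k:
  k=0: C(16,0)·0.40^0·0.60^16 = 0.0002821
  k=1: C(16,1)·0.40^1·0.60^15 = 0.0030092
  k=2: C(16,2)·0.40^2·0.60^14 = 0.0150459
  k=3: C(16,3)·0.40^3·0.60^13 = 0.0468095
  k=4: C(16,4)·0.40^4·0.60^12 = 0.1014206
Total = 0.1665674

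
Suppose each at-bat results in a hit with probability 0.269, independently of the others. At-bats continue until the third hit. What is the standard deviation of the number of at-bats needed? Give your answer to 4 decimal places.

Y = total at-bats until the third success; negative binomial with r=3, p=0.269.
SD(Y) = √[r(1−p)/p²] = √(30.306381) = 5.505123

5.5051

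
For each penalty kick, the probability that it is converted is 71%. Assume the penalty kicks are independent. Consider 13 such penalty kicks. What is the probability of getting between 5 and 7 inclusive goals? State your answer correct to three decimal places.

X ~ Binomial(13, 0.71); P(5 ≤ X ≤ 7) = Σ C(13,k) p^k (1−p)^(13−k) over k:
  k=5: C(13,5)·0.71^5·0.29^8 = 0.01162
  k=6: C(13,6)·0.71^6·0.29^7 = 0.03792
  k=7: C(13,7)·0.71^7·0.29^6 = 0.09284
Total = 0.14237

0.142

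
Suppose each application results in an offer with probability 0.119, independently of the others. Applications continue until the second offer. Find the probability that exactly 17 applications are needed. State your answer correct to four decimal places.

0.0339

Y = trial on which the second success occurs; negative binomial, r=2, p=0.119.
P(Y=17) = C(16,1) · p^2 · (1−p)^15
= 16 · 0.014161 · 0.1495 = 0.033873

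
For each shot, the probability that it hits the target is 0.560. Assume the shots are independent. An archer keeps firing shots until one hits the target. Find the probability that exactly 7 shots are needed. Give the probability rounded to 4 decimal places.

0.0041

Geometric (trials to first success), p = 0.56.
P(Y = 7) = (1−p)^6 · p = 0.0072563 · 0.56 = 0.004064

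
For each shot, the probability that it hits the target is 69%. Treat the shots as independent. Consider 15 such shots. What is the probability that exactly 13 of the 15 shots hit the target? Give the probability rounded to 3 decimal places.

X ~ Binomial(n=15, p=0.69).
P(X=13) = C(15,13) · p^13 · (1−p)^2
= 105 · 0.008036 · 0.0961 = 0.08109

0.081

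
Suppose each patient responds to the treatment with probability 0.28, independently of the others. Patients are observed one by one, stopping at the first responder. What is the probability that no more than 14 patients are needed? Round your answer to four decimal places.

Y = number of patients to the first success; geometric, p = 0.28.
P(Y ≤ 14) = 1 − (1−p)^14 = 1 − 0.010061 = 0.989939

0.9899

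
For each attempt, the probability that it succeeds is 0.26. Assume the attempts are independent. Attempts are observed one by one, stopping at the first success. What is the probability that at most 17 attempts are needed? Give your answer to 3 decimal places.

0.994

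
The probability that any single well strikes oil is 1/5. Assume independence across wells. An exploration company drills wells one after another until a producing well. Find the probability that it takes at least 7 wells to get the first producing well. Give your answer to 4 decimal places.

0.2621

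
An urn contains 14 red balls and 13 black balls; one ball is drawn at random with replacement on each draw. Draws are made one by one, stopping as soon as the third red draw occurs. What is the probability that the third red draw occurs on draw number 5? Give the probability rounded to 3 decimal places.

0.194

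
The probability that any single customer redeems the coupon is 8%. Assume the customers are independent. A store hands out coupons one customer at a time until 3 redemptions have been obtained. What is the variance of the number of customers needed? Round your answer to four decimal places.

Y = total customers until the third success; negative binomial with r=3, p=0.08.
Var(Y) = r(1−p)/p² = 3·0.92 / 0.08² = 431.250000

431.2500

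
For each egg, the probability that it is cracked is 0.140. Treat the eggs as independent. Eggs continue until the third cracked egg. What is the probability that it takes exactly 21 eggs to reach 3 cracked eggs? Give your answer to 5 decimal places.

Y = trial on which the third success occurs; negative binomial, r=3, p=0.14.
P(Y=21) = C(20,2) · p^3 · (1−p)^18
= 190 · 0.002744 · 0.066217 = 0.0345231

0.03452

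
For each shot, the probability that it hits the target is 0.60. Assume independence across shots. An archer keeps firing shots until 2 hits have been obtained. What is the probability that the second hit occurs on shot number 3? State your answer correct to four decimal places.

0.2880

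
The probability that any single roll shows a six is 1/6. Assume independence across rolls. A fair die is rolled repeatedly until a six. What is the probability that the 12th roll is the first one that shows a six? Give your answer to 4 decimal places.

Geometric (trials to first success), p = 0.166667.
P(Y = 12) = (1−p)^11 · p = 0.13459 · 0.166667 = 0.022431

0.0224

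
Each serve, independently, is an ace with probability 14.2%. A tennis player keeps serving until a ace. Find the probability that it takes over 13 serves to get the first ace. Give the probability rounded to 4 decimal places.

0.1366

Y = number of serves to the first success; geometric, p = 0.142.
P(Y > 13) = P(first 13 all fail) = (1−p)^13 = 0.136564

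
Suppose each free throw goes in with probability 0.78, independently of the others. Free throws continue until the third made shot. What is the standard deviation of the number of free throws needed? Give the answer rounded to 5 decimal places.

1.04154

Y = total free throws until the third success; negative binomial with r=3, p=0.78.
SD(Y) = √[r(1−p)/p²] = √(1.0848126) = 1.0415434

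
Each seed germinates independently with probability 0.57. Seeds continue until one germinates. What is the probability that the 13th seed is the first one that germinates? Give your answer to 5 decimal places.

Geometric (trials to first success), p = 0.57.
P(Y = 13) = (1−p)^12 · p = 3.996e-05 · 0.57 = 0.0000228

0.00002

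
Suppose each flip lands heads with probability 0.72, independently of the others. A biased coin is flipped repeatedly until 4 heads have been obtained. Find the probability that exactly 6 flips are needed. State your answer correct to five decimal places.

Y = trial on which the fourth success occurs; negative binomial, r=4, p=0.72.
P(Y=6) = C(5,3) · p^4 · (1−p)^2
= 10 · 0.26874 · 0.0784 = 0.2106910

0.21069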